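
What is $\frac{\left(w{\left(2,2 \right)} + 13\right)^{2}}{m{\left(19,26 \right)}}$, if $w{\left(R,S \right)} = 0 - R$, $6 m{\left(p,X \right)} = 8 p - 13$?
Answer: $\frac{726}{139} \approx 5.223$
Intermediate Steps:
$m{\left(p,X \right)} = - \frac{13}{6} + \frac{4 p}{3}$ ($m{\left(p,X \right)} = \frac{8 p - 13}{6} = \frac{-13 + 8 p}{6} = - \frac{13}{6} + \frac{4 p}{3}$)
$w{\left(R,S \right)} = - R$
$\frac{\left(w{\left(2,2 \right)} + 13\right)^{2}}{m{\left(19,26 \right)}} = \frac{\left(\left(-1\right) 2 + 13\right)^{2}}{- \frac{13}{6} + \frac{4}{3} \cdot 19} = \frac{\left(-2 + 13\right)^{2}}{- \frac{13}{6} + \frac{76}{3}} = \frac{11^{2}}{\frac{139}{6}} = 121 \cdot \frac{6}{139} = \frac{726}{139}$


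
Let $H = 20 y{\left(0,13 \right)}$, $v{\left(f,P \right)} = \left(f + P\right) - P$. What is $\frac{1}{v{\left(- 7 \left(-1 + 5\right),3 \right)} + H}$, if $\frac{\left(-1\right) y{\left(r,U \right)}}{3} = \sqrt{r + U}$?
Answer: $\frac{7}{11504} - \frac{15 \sqrt{13}}{11504} \approx -0.0040928$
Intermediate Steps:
$y{\left(r,U \right)} = - 3 \sqrt{U + r}$ ($y{\left(r,U \right)} = - 3 \sqrt{r + U} = - 3 \sqrt{U + r}$)
$v{\left(f,P \right)} = f$ ($v{\left(f,P \right)} = \left(P + f\right) - P = f$)
$H = - 60 \sqrt{13}$ ($H = 20 \left(- 3 \sqrt{13 + 0}\right) = 20 \left(- 3 \sqrt{13}\right) = - 60 \sqrt{13} \approx -216.33$)
$\frac{1}{v{\left(- 7 \left(-1 + 5\right),3 \right)} + H} = \frac{1}{- 7 \left(-1 + 5\right) - 60 \sqrt{13}} = \frac{1}{\left(-7\right) 4 - 60 \sqrt{13}} = \frac{1}{-28 - 60 \sqrt{13}}$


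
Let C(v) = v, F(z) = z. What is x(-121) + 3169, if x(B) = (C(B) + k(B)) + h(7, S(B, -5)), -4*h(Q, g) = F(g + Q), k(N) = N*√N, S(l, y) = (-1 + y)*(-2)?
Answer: 12173/4 - 1331*I ≈ 3043.3 - 1331.0*I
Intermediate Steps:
S(l, y) = 2 - 2*y
k(N) = N^(3/2)
h(Q, g) = -Q/4 - g/4 (h(Q, g) = -(g + Q)/4 = -(Q + g)/4 = -Q/4 - g/4)
x(B) = -19/4 + B + B^(3/2) (x(B) = (B + B^(3/2)) + (-¼*7 - (2 - 2*(-5))/4) = (B + B^(3/2)) + (-7/4 - (2 + 10)/4) = (B + B^(3/2)) + (-7/4 - ¼*12) = (B + B^(3/2)) + (-7/4 - 3) = (B + B^(3/2)) - 19/4 = -19/4 + B + B^(3/2))
x(-121) + 3169 = (-19/4 - 121 + (-121)^(3/2)) + 3169 = (-19/4 - 121 - 1331*I) + 3169 = (-503/4 - 1331*I) + 3169 = 12173/4 - 1331*I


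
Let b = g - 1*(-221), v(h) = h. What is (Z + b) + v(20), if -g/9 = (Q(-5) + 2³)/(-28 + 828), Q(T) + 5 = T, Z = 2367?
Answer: 1043209/400 ≈ 2608.0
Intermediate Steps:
Q(T) = -5 + T
g = 9/400 (g = -9*((-5 - 5) + 2³)/(-28 + 828) = -9*(-10 + 8)/800 = -(-18)/800 = -9*(-1/400) = 9/400 ≈ 0.022500)
b = 88409/400 (b = 9/400 - 1*(-221) = 9/400 + 221 = 88409/400 ≈ 221.02)
(Z + b) + v(20) = (2367 + 88409/400) + 20 = 1035209/400 + 20 = 1043209/400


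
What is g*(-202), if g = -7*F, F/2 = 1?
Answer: 2828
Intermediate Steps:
F = 2 (F = 2*1 = 2)
g = -14 (g = -7*2 = -14)
g*(-202) = -14*(-202) = 2828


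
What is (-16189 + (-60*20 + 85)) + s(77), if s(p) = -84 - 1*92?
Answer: -17480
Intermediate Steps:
s(p) = -176 (s(p) = -84 - 92 = -176)
(-16189 + (-60*20 + 85)) + s(77) = (-16189 + (-60*20 + 85)) - 176 = (-16189 + (-1200 + 85)) - 176 = (-16189 - 1115) - 176 = -17304 - 176 = -17480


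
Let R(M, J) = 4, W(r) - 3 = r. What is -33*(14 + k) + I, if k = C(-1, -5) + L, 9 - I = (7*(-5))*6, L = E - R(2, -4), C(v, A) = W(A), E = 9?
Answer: -342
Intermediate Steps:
W(r) = 3 + r
C(v, A) = 3 + A
L = 5 (L = 9 - 1*4 = 9 - 4 = 5)
I = 219 (I = 9 - 7*(-5)*6 = 9 - (-35)*6 = 9 - 1*(-210) = 9 + 210 = 219)
k = 3 (k = (3 - 5) + 5 = -2 + 5 = 3)
-33*(14 + k) + I = -33*(14 + 3) + 219 = -33*17 + 219 = -561 + 219 = -342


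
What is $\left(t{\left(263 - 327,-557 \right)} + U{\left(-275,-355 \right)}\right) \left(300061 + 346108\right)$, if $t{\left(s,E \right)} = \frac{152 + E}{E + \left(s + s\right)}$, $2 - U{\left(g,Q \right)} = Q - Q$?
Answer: $\frac{229389995}{137} \approx 1.6744 \cdot 10^{6}$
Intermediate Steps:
$U{\left(g,Q \right)} = 2$ ($U{\left(g,Q \right)} = 2 - \left(Q - Q\right) = 2 - 0 = 2 + 0 = 2$)
$t{\left(s,E \right)} = \frac{152 + E}{E + 2 s}$
$\left(t{\left(263 - 327,-557 \right)} + U{\left(-275,-355 \right)}\right) \left(300061 + 346108\right) = \left(\frac{152 - 557}{-557 + 2 \left(263 - 327\right)} + 2\right) \left(300061 + 346108\right) = \left(\frac{1}{-557 + 2 \left(-64\right)} \left(-405\right) + 2\right) 646169 = \left(\frac{1}{-557 - 128} \left(-405\right) + 2\right) 646169 = \left(\frac{1}{-685} \left(-405\right) + 2\right) 646169 = \left(\left(- \frac{1}{685}\right) \left(-405\right) + 2\right) 646169 = \left(\frac{81}{137} + 2\right) 646169 = \frac{355}{137} \cdot 646169 = \frac{229389995}{137}$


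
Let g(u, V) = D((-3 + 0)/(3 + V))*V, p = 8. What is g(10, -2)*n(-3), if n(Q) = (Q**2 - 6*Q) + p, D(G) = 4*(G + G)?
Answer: 1680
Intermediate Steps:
D(G) = 8*G (D(G) = 4*(2*G) = 8*G)
g(u, V) = -24*V/(3 + V) (g(u, V) = (8*((-3 + 0)/(3 + V)))*V = (8*(-3/(3 + V)))*V = (-24/(3 + V))*V = -24*V/(3 + V))
n(Q) = 8 + Q**2 - 6*Q (n(Q) = (Q**2 - 6*Q) + 8 = 8 + Q**2 - 6*Q)
g(10, -2)*n(-3) = (-24*(-2)/(3 - 2))*(8 + (-3)**2 - 6*(-3)) = (-24*(-2)/1)*(8 + 9 + 18) = -24*(-2)*1*35 = 48*35 = 1680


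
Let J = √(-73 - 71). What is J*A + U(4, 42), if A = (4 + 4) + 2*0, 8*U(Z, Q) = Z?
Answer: ½ + 96*I ≈ 0.5 + 96.0*I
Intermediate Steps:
U(Z, Q) = Z/8
A = 8 (A = 8 + 0 = 8)
J = 12*I (J = √(-144) = 12*I ≈ 12.0*I)
J*A + U(4, 42) = (12*I)*8 + (⅛)*4 = 96*I + ½ = ½ + 96*I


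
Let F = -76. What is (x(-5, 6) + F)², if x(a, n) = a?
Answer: 6561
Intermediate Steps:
(x(-5, 6) + F)² = (-5 - 76)² = (-81)² = 6561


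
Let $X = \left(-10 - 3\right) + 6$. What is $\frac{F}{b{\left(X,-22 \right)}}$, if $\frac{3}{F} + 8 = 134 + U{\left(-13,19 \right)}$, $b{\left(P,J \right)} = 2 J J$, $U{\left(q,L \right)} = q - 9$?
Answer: $\frac{3}{100672} \approx 2.98 \cdot 10^{-5}$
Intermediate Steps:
$U{\left(q,L \right)} = -9 + q$
$X = -7$ ($X = -13 + 6 = -7$)
$b{\left(P,J \right)} = 2 J^{2}$
$F = \frac{3}{104}$ ($F = \frac{3}{-8 + \left(134 - 22\right)} = \frac{3}{-8 + 112} = \frac{3}{104} \approx 0.028846$)
$\frac{F}{b{\left(X,-22 \right)}} = \frac{3}{104 \cdot 2 \left(-22\right)^{2}} = \frac{3}{104 \cdot 2 \cdot 484} = \frac{3}{104 \cdot 968} = \frac{3}{104} \cdot \frac{1}{968} = \frac{3}{100672}$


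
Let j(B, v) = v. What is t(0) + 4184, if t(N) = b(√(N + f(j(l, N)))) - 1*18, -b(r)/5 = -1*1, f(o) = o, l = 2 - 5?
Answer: 4171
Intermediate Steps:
l = -3
b(r) = 5 (b(r) = -(-5) = -5*(-1) = 5)
t(N) = -13 (t(N) = 5 - 1*18 = 5 - 18 = -13)
t(0) + 4184 = -13 + 4184 = 4171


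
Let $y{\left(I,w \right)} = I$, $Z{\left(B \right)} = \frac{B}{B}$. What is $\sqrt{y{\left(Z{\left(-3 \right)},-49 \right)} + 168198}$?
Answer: $\sqrt{168199} \approx 410.12$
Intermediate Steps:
$Z{\left(B \right)} = 1$
$\sqrt{y{\left(Z{\left(-3 \right)},-49 \right)} + 168198} = \sqrt{1 + 168198} = \sqrt{168199}$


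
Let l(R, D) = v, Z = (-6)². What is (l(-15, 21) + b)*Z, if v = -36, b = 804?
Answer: 27648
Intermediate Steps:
Z = 36
l(R, D) = -36
(l(-15, 21) + b)*Z = (-36 + 804)*36 = 768*36 = 27648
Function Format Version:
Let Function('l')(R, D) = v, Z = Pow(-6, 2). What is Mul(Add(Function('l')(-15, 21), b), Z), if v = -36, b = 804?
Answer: 27648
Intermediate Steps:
Z = 36
Function('l')(R, D) = -36
Mul(Add(Function('l')(-15, 21), b), Z) = Mul(Add(-36, 804), 36) = Mul(768, 36) = 27648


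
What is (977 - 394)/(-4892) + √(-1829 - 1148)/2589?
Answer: -583/4892 + I*√2977/2589 ≈ -0.11917 + 0.021075*I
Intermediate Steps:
(977 - 394)/(-4892) + √(-1829 - 1148)/2589 = 583*(-1/4892) + √(-2977)*(1/2589) = -583/4892 + (I*√2977)*(1/2589) = -583/4892 + I*√2977/2589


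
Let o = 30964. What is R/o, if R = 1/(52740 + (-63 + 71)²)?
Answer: 1/1635023056 ≈ 6.1161e-10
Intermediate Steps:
R = 1/52804 (R = 1/(52740 + 8²) = 1/(52740 + 64) = 1/52804 ≈ 1.8938e-5)
R/o = (1/52804)/30964 = (1/52804)*(1/30964) = 1/1635023056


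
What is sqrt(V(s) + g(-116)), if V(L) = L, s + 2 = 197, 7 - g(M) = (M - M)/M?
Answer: sqrt(202) ≈ 14.213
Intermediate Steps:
g(M) = 7 (g(M) = 7 - (M - M)/M = 7 - 0/M = 7 - 1*0 = 7 + 0 = 7)
s = 195 (s = -2 + 197 = 195)
sqrt(V(s) + g(-116)) = sqrt(195 + 7) = sqrt(202)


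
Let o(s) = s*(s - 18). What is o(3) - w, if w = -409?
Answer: 364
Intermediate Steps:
o(s) = s*(-18 + s)
o(3) - w = 3*(-18 + 3) - 1*(-409) = 3*(-15) + 409 = -45 + 409 = 364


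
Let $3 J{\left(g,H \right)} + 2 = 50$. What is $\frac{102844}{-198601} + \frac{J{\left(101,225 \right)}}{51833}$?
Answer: $- \frac{5327535436}{10294085633} \approx -0.51753$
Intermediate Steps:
$J{\left(g,H \right)} = 16$ ($J{\left(g,H \right)} = - \frac{2}{3} + \frac{1}{3} \cdot 50 = - \frac{2}{3} + \frac{50}{3} = 16$)
$\frac{102844}{-198601} + \frac{J{\left(101,225 \right)}}{51833} = \frac{102844}{-198601} + \frac{16}{51833} = 102844 \left(- \frac{1}{198601}\right) + 16 \cdot \frac{1}{51833} = - \frac{102844}{198601} + \frac{16}{51833} = - \frac{5327535436}{10294085633}$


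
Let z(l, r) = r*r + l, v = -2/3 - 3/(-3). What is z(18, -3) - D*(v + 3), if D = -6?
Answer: 47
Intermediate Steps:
v = ⅓ (v = -2*⅓ - 3*(-⅓) = -⅔ + 1 = ⅓ ≈ 0.33333)
z(l, r) = l + r² (z(l, r) = r² + l = l + r²)
z(18, -3) - D*(v + 3) = (18 + (-3)²) - (-6)*(⅓ + 3) = (18 + 9) - (-6)*10/3 = 27 - 1*(-20) = 27 + 20 = 47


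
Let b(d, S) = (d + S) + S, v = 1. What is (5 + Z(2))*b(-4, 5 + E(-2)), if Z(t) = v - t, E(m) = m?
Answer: 8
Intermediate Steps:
b(d, S) = d + 2*S (b(d, S) = (S + d) + S = d + 2*S)
Z(t) = 1 - t
(5 + Z(2))*b(-4, 5 + E(-2)) = (5 + (1 - 1*2))*(-4 + 2*(5 - 2)) = (5 + (1 - 2))*(-4 + 2*3) = (5 - 1)*(-4 + 6) = 4*2 = 8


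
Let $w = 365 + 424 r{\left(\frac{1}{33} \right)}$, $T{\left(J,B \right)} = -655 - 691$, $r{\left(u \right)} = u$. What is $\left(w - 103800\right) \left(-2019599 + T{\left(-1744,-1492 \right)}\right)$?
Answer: $\frac{6897345839795}{33} \approx 2.0901 \cdot 10^{11}$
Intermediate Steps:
$T{\left(J,B \right)} = -1346$
$w = \frac{12469}{33}$ ($w = 365 + \frac{424}{33} = \frac{12469}{33} \approx 377.85$)
$\left(w - 103800\right) \left(-2019599 + T{\left(-1744,-1492 \right)}\right) = \left(\frac{12469}{33} - 103800\right) \left(-2019599 - 1346\right) = \left(- \frac{3412931}{33}\right) \left(-2020945\right) = \frac{6897345839795}{33}$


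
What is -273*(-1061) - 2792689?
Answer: -2503036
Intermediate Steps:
-273*(-1061) - 2792689 = 289653 - 2792689 = -2503036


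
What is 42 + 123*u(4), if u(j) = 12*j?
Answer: 5946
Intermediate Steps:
42 + 123*u(4) = 42 + 123*(12*4) = 42 + 123*48 = 42 + 5904 = 5946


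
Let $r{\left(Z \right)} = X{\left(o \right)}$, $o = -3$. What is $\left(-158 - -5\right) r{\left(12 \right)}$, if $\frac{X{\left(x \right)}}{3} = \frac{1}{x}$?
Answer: $153$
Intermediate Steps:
$X{\left(x \right)} = \frac{3}{x}$
$r{\left(Z \right)} = -1$ ($r{\left(Z \right)} = \frac{3}{-3} = 3 \left(- \frac{1}{3}\right) = -1$)
$\left(-158 - -5\right) r{\left(12 \right)} = \left(-158 - -5\right) \left(-1\right) = \left(-158 + \left(-35 + 40\right)\right) \left(-1\right) = \left(-158 + 5\right) \left(-1\right) = \left(-153\right) \left(-1\right) = 153$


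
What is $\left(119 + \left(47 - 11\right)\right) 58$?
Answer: $8990$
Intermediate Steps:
$\left(119 + \left(47 - 11\right)\right) 58 = \left(119 + 36\right) 58 = 155 \cdot 58 = 8990$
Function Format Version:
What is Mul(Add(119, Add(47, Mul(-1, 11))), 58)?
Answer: 8990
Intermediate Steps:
Mul(Add(119, Add(47, Mul(-1, 11))), 58) = Mul(Add(119, Add(47, -11)), 58) = Mul(Add(119, 36), 58) = Mul(155, 58) = 8990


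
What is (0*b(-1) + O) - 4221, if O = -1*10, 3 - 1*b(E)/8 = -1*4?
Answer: -4231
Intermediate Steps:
b(E) = 56 (b(E) = 24 - (-8)*4 = 24 - 8*(-4) = 24 + 32 = 56)
O = -10
(0*b(-1) + O) - 4221 = (0*56 - 10) - 4221 = (0 - 10) - 4221 = -10 - 4221 = -4231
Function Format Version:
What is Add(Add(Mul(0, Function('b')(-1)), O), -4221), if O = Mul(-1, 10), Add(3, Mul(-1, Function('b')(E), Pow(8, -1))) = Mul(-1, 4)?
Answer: -4231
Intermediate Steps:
Function('b')(E) = 56 (Function('b')(E) = Add(24, Mul(-8, Mul(-1, 4))) = Add(24, Mul(-8, -4)) = Add(24, 32) = 56)
O = -10
Add(Add(Mul(0, Function('b')(-1)), O), -4221) = Add(Add(Mul(0, 56), -10), -4221) = Add(Add(0, -10), -4221) = Add(-10, -4221) = -4231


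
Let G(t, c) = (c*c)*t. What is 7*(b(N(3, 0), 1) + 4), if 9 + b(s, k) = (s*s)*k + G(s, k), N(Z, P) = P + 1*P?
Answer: -35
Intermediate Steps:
G(t, c) = t*c² (G(t, c) = c²*t = t*c²)
N(Z, P) = 2*P (N(Z, P) = P + P = 2*P)
b(s, k) = -9 + k*s² + s*k² (b(s, k) = -9 + ((s*s)*k + s*k²) = -9 + (s²*k + s*k²) = -9 + (k*s² + s*k²) = -9 + k*s² + s*k²)
7*(b(N(3, 0), 1) + 4) = 7*((-9 + 1*(2*0)² + (2*0)*1²) + 4) = 7*((-9 + 1*0² + 0*1) + 4) = 7*((-9 + 1*0 + 0) + 4) = 7*((-9 + 0 + 0) + 4) = 7*(-9 + 4) = 7*(-5) = -35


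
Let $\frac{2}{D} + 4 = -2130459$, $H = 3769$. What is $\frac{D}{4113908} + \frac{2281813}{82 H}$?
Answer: $\frac{2499876963464695167}{338593466938130179} \approx 7.3831$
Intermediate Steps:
$D = - \frac{2}{2130463}$ ($D = \frac{2}{-4 - 2130459} = \frac{2}{-2130463} = 2 \left(- \frac{1}{2130463}\right) = - \frac{2}{2130463} \approx -9.3876 \cdot 10^{-7}$)
$\frac{D}{4113908} + \frac{2281813}{82 H} = - \frac{2}{2130463 \cdot 4113908} + \frac{2281813}{82 \cdot 3769} = \left(- \frac{2}{2130463}\right) \frac{1}{4113908} + \frac{2281813}{309058} = - \frac{1}{4382264389702} + 2281813 \cdot \frac{1}{309058} = - \frac{1}{4382264389702} + \frac{2281813}{309058} = \frac{2499876963464695167}{338593466938130179}$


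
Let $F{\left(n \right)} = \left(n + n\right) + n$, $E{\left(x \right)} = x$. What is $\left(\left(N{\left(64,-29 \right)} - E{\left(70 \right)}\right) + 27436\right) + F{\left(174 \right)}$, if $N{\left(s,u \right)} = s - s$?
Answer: $27888$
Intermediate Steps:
$N{\left(s,u \right)} = 0$
$F{\left(n \right)} = 3 n$ ($F{\left(n \right)} = 2 n + n = 3 n$)
$\left(\left(N{\left(64,-29 \right)} - E{\left(70 \right)}\right) + 27436\right) + F{\left(174 \right)} = \left(\left(0 - 70\right) + 27436\right) + 3 \cdot 174 = \left(\left(0 - 70\right) + 27436\right) + 522 = \left(-70 + 27436\right) + 522 = 27366 + 522 = 27888$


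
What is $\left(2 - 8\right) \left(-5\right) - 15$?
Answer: $15$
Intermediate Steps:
$\left(2 - 8\right) \left(-5\right) - 15 = \left(-6\right) \left(-5\right) - 15 = 30 - 15 = 15$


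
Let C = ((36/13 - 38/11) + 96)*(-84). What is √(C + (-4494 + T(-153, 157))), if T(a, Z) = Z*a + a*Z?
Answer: 12*I*√8597446/143 ≈ 246.05*I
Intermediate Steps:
T(a, Z) = 2*Z*a (T(a, Z) = Z*a + Z*a = 2*Z*a)
C = -1144920/143 (C = ((36*(1/13) - 38*1/11) + 96)*(-84) = ((36/13 - 38/11) + 96)*(-84) = (-98/143 + 96)*(-84) = (13630/143)*(-84) = -1144920/143 ≈ -8006.4)
√(C + (-4494 + T(-153, 157))) = √(-1144920/143 + (-4494 + 2*157*(-153))) = √(-1144920/143 + (-4494 - 48042)) = √(-1144920/143 - 52536) = √(-8657568/143) = 12*I*√8597446/143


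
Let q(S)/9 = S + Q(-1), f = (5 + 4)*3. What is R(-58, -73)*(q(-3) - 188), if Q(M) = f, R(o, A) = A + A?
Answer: -4088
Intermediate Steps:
R(o, A) = 2*A
f = 27 (f = 9*3 = 27)
Q(M) = 27
q(S) = 243 + 9*S (q(S) = 9*(S + 27) = 9*(27 + S) = 243 + 9*S)
R(-58, -73)*(q(-3) - 188) = (2*(-73))*((243 + 9*(-3)) - 188) = -146*((243 - 27) - 188) = -146*(216 - 188) = -146*28 = -4088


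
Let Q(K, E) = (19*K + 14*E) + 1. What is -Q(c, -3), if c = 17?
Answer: -282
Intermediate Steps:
Q(K, E) = 1 + 14*E + 19*K (Q(K, E) = (14*E + 19*K) + 1 = 1 + 14*E + 19*K)
-Q(c, -3) = -(1 + 14*(-3) + 19*17) = -(1 - 42 + 323) = -1*282 = -282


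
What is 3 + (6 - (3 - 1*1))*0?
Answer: 3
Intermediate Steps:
3 + (6 - (3 - 1*1))*0 = 3 + (6 - (3 - 1))*0 = 3 + (6 - 1*2)*0 = 3 + (6 - 2)*0 = 3 + 4*0 = 3 + 0 = 3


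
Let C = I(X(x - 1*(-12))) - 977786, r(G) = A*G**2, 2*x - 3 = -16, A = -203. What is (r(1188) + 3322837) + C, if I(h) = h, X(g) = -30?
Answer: -284157811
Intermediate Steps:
x = -13/2 (x = 3/2 + (1/2)*(-16) = 3/2 - 8 = -13/2 ≈ -6.5000)
r(G) = -203*G**2
C = -977816 (C = -30 - 977786 = -977816)
(r(1188) + 3322837) + C = (-203*1188**2 + 3322837) - 977816 = (-203*1411344 + 3322837) - 977816 = (-286502832 + 3322837) - 977816 = -283179995 - 977816 = -284157811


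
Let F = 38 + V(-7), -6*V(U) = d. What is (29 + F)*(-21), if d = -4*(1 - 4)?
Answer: -1365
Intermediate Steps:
d = 12 (d = -4*(-3) = 12)
V(U) = -2 (V(U) = -⅙*12 = -2)
F = 36 (F = 38 - 2 = 36)
(29 + F)*(-21) = (29 + 36)*(-21) = 65*(-21) = -1365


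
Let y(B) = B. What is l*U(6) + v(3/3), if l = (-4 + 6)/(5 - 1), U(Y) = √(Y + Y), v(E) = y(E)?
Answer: 1 + √3 ≈ 2.7321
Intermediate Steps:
v(E) = E
U(Y) = √2*√Y (U(Y) = √(2*Y) = √2*√Y)
l = ½ (l = 2/4 = 2*(¼) = ½ ≈ 0.50000)
l*U(6) + v(3/3) = (√2*√6)/2 + 3/3 = (2*√3)/2 + 3*(⅓) = √3 + 1 = 1 + √3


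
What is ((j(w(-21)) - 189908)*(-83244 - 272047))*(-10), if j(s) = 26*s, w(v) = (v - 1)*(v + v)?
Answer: -589370922440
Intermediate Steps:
w(v) = 2*v*(-1 + v) (w(v) = (-1 + v)*(2*v) = 2*v*(-1 + v))
((j(w(-21)) - 189908)*(-83244 - 272047))*(-10) = ((26*(2*(-21)*(-1 - 21)) - 189908)*(-83244 - 272047))*(-10) = ((26*(2*(-21)*(-22)) - 189908)*(-355291))*(-10) = ((26*924 - 189908)*(-355291))*(-10) = ((24024 - 189908)*(-355291))*(-10) = -165884*(-355291)*(-10) = 58937092244*(-10) = -589370922440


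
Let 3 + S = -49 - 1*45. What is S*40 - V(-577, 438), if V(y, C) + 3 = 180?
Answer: -4057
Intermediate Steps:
S = -97 (S = -3 + (-49 - 1*45) = -3 + (-49 - 45) = -3 - 94 = -97)
V(y, C) = 177 (V(y, C) = -3 + 180 = 177)
S*40 - V(-577, 438) = -97*40 - 1*177 = -3880 - 177 = -4057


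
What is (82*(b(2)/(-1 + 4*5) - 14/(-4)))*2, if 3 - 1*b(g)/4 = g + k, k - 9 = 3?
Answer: 3690/19 ≈ 194.21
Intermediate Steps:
k = 12 (k = 9 + 3 = 12)
b(g) = -36 - 4*g (b(g) = 12 - 4*(g + 12) = 12 - 4*(12 + g) = 12 + (-48 - 4*g) = -36 - 4*g)
(82*(b(2)/(-1 + 4*5) - 14/(-4)))*2 = (82*((-36 - 4*2)/(-1 + 4*5) - 14/(-4)))*2 = (82*((-36 - 8)/(-1 + 20) - 14*(-1/4)))*2 = (82*(-44/19 + 7/2))*2 = (82*(45/38))*2 = (1845/19)*2 = 3690/19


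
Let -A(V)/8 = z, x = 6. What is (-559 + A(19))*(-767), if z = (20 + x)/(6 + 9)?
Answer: 6590831/15 ≈ 4.3939e+5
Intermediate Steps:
z = 26/15 (z = (20 + 6)/(6 + 9) = 26/15 ≈ 1.7333)
A(V) = -208/15 (A(V) = -8*26/15 = -208/15)
(-559 + A(19))*(-767) = (-559 - 208/15)*(-767) = -8593/15*(-767) = 6590831/15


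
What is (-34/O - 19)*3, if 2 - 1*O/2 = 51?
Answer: -2742/49 ≈ -55.959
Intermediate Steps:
O = -98 (O = 4 - 2*51 = 4 - 102 = -98)
(-34/O - 19)*3 = (-34/(-98) - 19)*3 = (-34*(-1/98) - 19)*3 = (17/49 - 19)*3 = -914/49*3 = -2742/49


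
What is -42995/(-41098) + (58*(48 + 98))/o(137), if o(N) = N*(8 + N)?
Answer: 41452191/28152130 ≈ 1.4724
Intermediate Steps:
-42995/(-41098) + (58*(48 + 98))/o(137) = -42995/(-41098) + (58*(48 + 98))/((137*(8 + 137))) = -42995*(-1/41098) + (58*146)/((137*145)) = 42995/41098 + 8468/19865 = 42995/41098 + 8468*(1/19865) = 42995/41098 + 292/685 = 41452191/28152130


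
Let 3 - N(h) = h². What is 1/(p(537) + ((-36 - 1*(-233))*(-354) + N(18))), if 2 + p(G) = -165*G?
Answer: -1/158666 ≈ -6.3026e-6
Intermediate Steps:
p(G) = -2 - 165*G
N(h) = 3 - h²
1/(p(537) + ((-36 - 1*(-233))*(-354) + N(18))) = 1/((-2 - 165*537) + ((-36 - 1*(-233))*(-354) + (3 - 1*18²))) = 1/((-2 - 88605) + ((-36 + 233)*(-354) + (3 - 1*324))) = 1/(-88607 + (197*(-354) + (3 - 324))) = 1/(-88607 + (-69738 - 321)) = 1/(-88607 - 70059) = 1/(-158666) = -1/158666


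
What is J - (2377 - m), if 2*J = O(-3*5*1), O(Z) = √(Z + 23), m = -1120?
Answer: -3497 + √2 ≈ -3495.6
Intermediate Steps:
O(Z) = √(23 + Z)
J = √2 (J = √(23 - 3*5*1)/2 = √(23 - 15*1)/2 = √(23 - 15)/2 = √8/2 = (2*√2)/2 = √2 ≈ 1.4142)
J - (2377 - m) = √2 - (2377 - 1*(-1120)) = √2 - (2377 + 1120) = √2 - 1*3497 = √2 - 3497 = -3497 + √2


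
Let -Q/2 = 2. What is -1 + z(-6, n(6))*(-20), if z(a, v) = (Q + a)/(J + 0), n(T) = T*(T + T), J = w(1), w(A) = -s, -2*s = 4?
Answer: 99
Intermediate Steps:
s = -2 (s = -½*4 = -2)
Q = -4 (Q = -2*2 = -4)
w(A) = 2 (w(A) = -1*(-2) = 2)
J = 2
n(T) = 2*T² (n(T) = T*(2*T) = 2*T²)
z(a, v) = -2 + a/2 (z(a, v) = (-4 + a)/(2 + 0) = (-4 + a)/2 = (-4 + a)*(½) = -2 + a/2)
-1 + z(-6, n(6))*(-20) = -1 + (-2 + (½)*(-6))*(-20) = -1 + (-2 - 3)*(-20) = -1 - 5*(-20) = -1 + 100 = 99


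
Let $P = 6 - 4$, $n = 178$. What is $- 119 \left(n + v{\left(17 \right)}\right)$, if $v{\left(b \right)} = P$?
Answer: $-21420$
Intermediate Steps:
$P = 2$ ($P = 6 - 4 = 2$)
$v{\left(b \right)} = 2$
$- 119 \left(n + v{\left(17 \right)}\right) = - 119 \left(178 + 2\right) = \left(-119\right) 180 = -21420$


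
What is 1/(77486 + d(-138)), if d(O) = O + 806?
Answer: 1/78154 ≈ 1.2795e-5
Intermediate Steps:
d(O) = 806 + O
1/(77486 + d(-138)) = 1/(77486 + (806 - 138)) = 1/(77486 + 668) = 1/78154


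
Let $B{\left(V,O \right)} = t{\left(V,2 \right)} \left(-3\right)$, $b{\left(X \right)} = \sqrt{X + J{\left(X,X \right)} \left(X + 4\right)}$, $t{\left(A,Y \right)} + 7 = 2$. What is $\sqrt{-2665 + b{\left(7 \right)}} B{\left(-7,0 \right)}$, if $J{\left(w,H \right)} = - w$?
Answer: $15 \sqrt{-2665 + i \sqrt{70}} \approx 1.2155 + 774.36 i$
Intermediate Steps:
$t{\left(A,Y \right)} = -5$ ($t{\left(A,Y \right)} = -7 + 2 = -5$)
$b{\left(X \right)} = \sqrt{X - X \left(4 + X\right)}$ ($b{\left(X \right)} = \sqrt{X + - X \left(X + 4\right)} = \sqrt{X + - X \left(4 + X\right)} = \sqrt{X - X \left(4 + X\right)}$)
$B{\left(V,O \right)} = 15$ ($B{\left(V,O \right)} = \left(-5\right) \left(-3\right) = 15$)
$\sqrt{-2665 + b{\left(7 \right)}} B{\left(-7,0 \right)} = \sqrt{-2665 + \sqrt{7 \left(-3 - 7\right)}} 15 = \sqrt{-2665 + \sqrt{7 \left(-10\right)}} 15 = \sqrt{-2665 + \sqrt{-70}} \cdot 15 = \sqrt{-2665 + i \sqrt{70}} \cdot 15 = 15 \sqrt{-2665 + i \sqrt{70}}$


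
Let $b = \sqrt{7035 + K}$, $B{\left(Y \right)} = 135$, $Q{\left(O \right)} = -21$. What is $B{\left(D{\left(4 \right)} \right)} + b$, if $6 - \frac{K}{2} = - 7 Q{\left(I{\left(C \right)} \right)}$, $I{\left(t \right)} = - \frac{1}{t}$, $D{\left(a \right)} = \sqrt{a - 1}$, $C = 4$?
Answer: $135 + \sqrt{6753} \approx 217.18$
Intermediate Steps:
$D{\left(a \right)} = \sqrt{-1 + a}$
$K = -282$ ($K = 12 - 2 \left(\left(-7\right) \left(-21\right)\right) = 12 - 294 = -282$)
$b = \sqrt{6753}$ ($b = \sqrt{7035 - 282} = \sqrt{6753} \approx 82.177$)
$B{\left(D{\left(4 \right)} \right)} + b = 135 + \sqrt{6753}$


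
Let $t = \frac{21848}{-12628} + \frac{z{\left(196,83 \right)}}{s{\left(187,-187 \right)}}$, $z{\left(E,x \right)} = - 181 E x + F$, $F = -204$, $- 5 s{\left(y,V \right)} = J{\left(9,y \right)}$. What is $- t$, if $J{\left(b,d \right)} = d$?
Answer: $- \frac{4225568866}{53669} \approx -78734.0$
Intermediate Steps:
$s{\left(y,V \right)} = - \frac{y}{5}$
$z{\left(E,x \right)} = -204 - 181 E x$ ($z{\left(E,x \right)} = - 181 E x - 204 = -204 - 181 E x$)
$t = \frac{4225568866}{53669}$ ($t = \frac{21848}{-12628} + \frac{-204 - 35476 \cdot 83}{\left(- \frac{1}{5}\right) 187} = 21848 \left(- \frac{1}{12628}\right) + \frac{-204 - 2944508}{- \frac{187}{5}} = - \frac{5462}{3157} - - \frac{14723560}{187} = - \frac{5462}{3157} + \frac{14723560}{187} = \frac{4225568866}{53669} \approx 78734.0$)
$- t = \left(-1\right) \frac{4225568866}{53669} = - \frac{4225568866}{53669}$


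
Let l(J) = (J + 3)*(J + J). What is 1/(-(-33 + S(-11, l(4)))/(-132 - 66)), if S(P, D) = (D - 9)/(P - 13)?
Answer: -4752/839 ≈ -5.6639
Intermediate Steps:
l(J) = 2*J*(3 + J) (l(J) = (3 + J)*(2*J) = 2*J*(3 + J))
S(P, D) = (-9 + D)/(-13 + P)
1/(-(-33 + S(-11, l(4)))/(-132 - 66)) = 1/(-(-33 + (-9 + 2*4*(3 + 4))/(-13 - 11))/(-132 - 66)) = 1/(-(-33 + (-9 + 2*4*7)/(-24))/(-198)) = 1/(-(-33 - (-9 + 56)/24)*(-1)/198) = 1/(-(-33 - 1/24*47)*(-1)/198) = 1/(-(-33 - 47/24)*(-1)/198) = 1/(-(-839)*(-1)/(24*198)) = 1/(-1*839/4752) = 1/(-839/4752) = -4752/839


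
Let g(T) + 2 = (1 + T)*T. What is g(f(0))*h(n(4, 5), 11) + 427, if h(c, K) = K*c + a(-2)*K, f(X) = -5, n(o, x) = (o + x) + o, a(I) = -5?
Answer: 2011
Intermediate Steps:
n(o, x) = x + 2*o
h(c, K) = -5*K + K*c (h(c, K) = K*c - 5*K = -5*K + K*c)
g(T) = -2 + T*(1 + T) (g(T) = -2 + (1 + T)*T = -2 + T*(1 + T))
g(f(0))*h(n(4, 5), 11) + 427 = (-2 - 5 + (-5)²)*(11*(-5 + (5 + 2*4))) + 427 = (-2 - 5 + 25)*(11*(-5 + (5 + 8))) + 427 = 18*(11*(-5 + 13)) + 427 = 18*(11*8) + 427 = 18*88 + 427 = 1584 + 427 = 2011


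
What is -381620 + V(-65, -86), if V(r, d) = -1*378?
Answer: -381998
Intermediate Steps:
V(r, d) = -378
-381620 + V(-65, -86) = -381620 - 378 = -381998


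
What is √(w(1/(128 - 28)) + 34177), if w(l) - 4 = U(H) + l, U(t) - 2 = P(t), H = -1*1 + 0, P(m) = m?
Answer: √3418201/10 ≈ 184.88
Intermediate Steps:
H = -1 (H = -1 + 0 = -1)
U(t) = 2 + t
w(l) = 5 + l (w(l) = 4 + ((2 - 1) + l) = 4 + (1 + l) = 5 + l)
√(w(1/(128 - 28)) + 34177) = √((5 + 1/(128 - 28)) + 34177) = √((5 + 1/100) + 34177) = √(501/100 + 34177) = √(3418201/100) = √3418201/10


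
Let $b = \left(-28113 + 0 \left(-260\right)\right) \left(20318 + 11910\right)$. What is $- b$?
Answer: $906025764$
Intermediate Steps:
$b = -906025764$ ($b = \left(-28113 + 0\right) 32228 = \left(-28113\right) 32228 = -906025764$)
$- b = \left(-1\right) \left(-906025764\right) = 906025764$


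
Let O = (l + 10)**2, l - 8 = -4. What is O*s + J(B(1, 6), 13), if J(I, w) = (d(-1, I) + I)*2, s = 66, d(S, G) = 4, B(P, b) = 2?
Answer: 12948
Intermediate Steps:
l = 4 (l = 8 - 4 = 4)
O = 196 (O = (4 + 10)**2 = 14**2 = 196)
J(I, w) = 8 + 2*I (J(I, w) = (4 + I)*2 = 8 + 2*I)
O*s + J(B(1, 6), 13) = 196*66 + (8 + 2*2) = 12936 + (8 + 4) = 12936 + 12 = 12948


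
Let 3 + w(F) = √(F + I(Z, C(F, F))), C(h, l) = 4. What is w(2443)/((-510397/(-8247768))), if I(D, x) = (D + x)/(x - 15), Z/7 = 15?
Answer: -24743304/510397 + 16495536*√73601/5614367 ≈ 748.61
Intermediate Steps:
Z = 105 (Z = 7*15 = 105)
I(D, x) = (D + x)/(-15 + x)
w(F) = -3 + √(-109/11 + F) (w(F) = -3 + √(F + (105 + 4)/(-15 + 4)) = -3 + √(F + 109/(-11)) = -3 + √(F - 1/11*109) = -3 + √(F - 109/11) = -3 + √(-109/11 + F))
w(2443)/((-510397/(-8247768))) = (-3 + √(-1199 + 121*2443)/11)/((-510397/(-8247768))) = (-3 + √(-1199 + 295603)/11)/((-510397*(-1/8247768))) = (-3 + √294404/11)/(510397/8247768) = (-3 + (2*√73601)/11)*(8247768/510397) = (-3 + 2*√73601/11)*(8247768/510397) = -24743304/510397 + 16495536*√73601/5614367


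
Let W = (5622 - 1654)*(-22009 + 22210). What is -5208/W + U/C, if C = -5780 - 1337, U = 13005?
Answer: -13991179/7629424 ≈ -1.8338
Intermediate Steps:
W = 797568 (W = 3968*201 = 797568)
C = -7117
-5208/W + U/C = -5208/797568 + 13005/(-7117) = -5208*1/797568 + 13005*(-1/7117) = -7/1072 - 13005/7117 = -13991179/7629424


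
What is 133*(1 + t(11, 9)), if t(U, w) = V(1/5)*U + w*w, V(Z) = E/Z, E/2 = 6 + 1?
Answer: 113316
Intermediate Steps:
E = 14 (E = 2*(6 + 1) = 2*7 = 14)
V(Z) = 14/Z
t(U, w) = w**2 + 70*U (t(U, w) = (14/(1/5))*U + w*w = (14/(1/5))*U + w**2 = (14*5)*U + w**2 = 70*U + w**2 = w**2 + 70*U)
133*(1 + t(11, 9)) = 133*(1 + (9**2 + 70*11)) = 133*(1 + (81 + 770)) = 133*(1 + 851) = 133*852 = 113316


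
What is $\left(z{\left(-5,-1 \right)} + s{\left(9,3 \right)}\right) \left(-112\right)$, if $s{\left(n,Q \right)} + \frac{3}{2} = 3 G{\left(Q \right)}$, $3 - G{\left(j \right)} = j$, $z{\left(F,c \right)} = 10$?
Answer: $-952$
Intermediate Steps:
$G{\left(j \right)} = 3 - j$
$s{\left(n,Q \right)} = \frac{15}{2} - 3 Q$ ($s{\left(n,Q \right)} = - \frac{3}{2} + 3 \left(3 - Q\right) = - \frac{3}{2} - \left(-9 + 3 Q\right) = \frac{15}{2} - 3 Q$)
$\left(z{\left(-5,-1 \right)} + s{\left(9,3 \right)}\right) \left(-112\right) = \left(10 + \left(\frac{15}{2} - 9\right)\right) \left(-112\right) = \left(10 - \frac{3}{2}\right) \left(-112\right) = \frac{17}{2} \left(-112\right) = -952$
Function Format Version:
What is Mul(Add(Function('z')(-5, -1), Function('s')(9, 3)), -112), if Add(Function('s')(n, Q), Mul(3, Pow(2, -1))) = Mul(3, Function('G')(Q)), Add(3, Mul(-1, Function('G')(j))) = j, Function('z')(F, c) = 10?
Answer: -952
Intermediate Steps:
Function('G')(j) = Add(3, Mul(-1, j))
Function('s')(n, Q) = Add(Rational(15, 2), Mul(-3, Q)) (Function('s')(n, Q) = Add(Rational(-3, 2), Mul(3, Add(3, Mul(-1, Q)))) = Add(Rational(-3, 2), Add(9, Mul(-3, Q))) = Add(Rational(15, 2), Mul(-3, Q)))
Mul(Add(Function('z')(-5, -1), Function('s')(9, 3)), -112) = Mul(Add(10, Add(Rational(15, 2), Mul(-3, 3))), -112) = Mul(Add(10, Add(Rational(15, 2), -9)), -112) = Mul(Add(10, Rational(-3, 2)), -112) = Mul(Rational(17, 2), -112) = -952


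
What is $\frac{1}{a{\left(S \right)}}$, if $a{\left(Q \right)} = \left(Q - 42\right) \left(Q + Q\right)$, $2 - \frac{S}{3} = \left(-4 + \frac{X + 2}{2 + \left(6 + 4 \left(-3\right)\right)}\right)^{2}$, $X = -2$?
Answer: $\frac{1}{7056} \approx 0.00014172$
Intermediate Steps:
$S = -42$ ($S = 6 - 3 \left(-4 + \frac{-2 + 2}{2 + \left(6 + 4 \left(-3\right)\right)}\right)^{2} = 6 - 3 \left(-4 + \frac{0}{2 + \left(6 - 12\right)}\right)^{2} = 6 - 3 \left(-4 + \frac{0}{2 - 6}\right)^{2} = 6 - 3 \left(-4 + \frac{0}{-4}\right)^{2} = 6 - 3 \left(-4 + 0 \left(- \frac{1}{4}\right)\right)^{2} = 6 - 3 \left(-4 + 0\right)^{2} = 6 - 3 \left(-4\right)^{2} = 6 - 48 = -42$)
$a{\left(Q \right)} = 2 Q \left(-42 + Q\right)$ ($a{\left(Q \right)} = \left(-42 + Q\right) 2 Q = 2 Q \left(-42 + Q\right)$)
$\frac{1}{a{\left(S \right)}} = \frac{1}{2 \left(-42\right) \left(-42 - 42\right)} = \frac{1}{2 \left(-42\right) \left(-84\right)} = \frac{1}{7056}$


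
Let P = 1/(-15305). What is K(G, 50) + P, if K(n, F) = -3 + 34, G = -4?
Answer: 474454/15305 ≈ 31.000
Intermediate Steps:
P = -1/15305 ≈ -6.5338e-5
K(n, F) = 31
K(G, 50) + P = 31 - 1/15305 = 474454/15305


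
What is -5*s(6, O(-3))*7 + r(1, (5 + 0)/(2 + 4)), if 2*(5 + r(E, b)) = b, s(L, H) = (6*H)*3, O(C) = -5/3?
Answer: 12545/12 ≈ 1045.4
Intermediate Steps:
O(C) = -5/3 (O(C) = -5*⅓ = -5/3)
s(L, H) = 18*H
r(E, b) = -5 + b/2
-5*s(6, O(-3))*7 + r(1, (5 + 0)/(2 + 4)) = -90*(-5)/3*7 + (-5 + ((5 + 0)/(2 + 4))/2) = -5*(-30)*7 + (-5 + (5/6)/2) = 150*7 + (-5 + (5*(⅙))/2) = 1050 + (-5 + (½)*(⅚)) = 1050 + (-5 + 5/12) = 1050 - 55/12 = 12545/12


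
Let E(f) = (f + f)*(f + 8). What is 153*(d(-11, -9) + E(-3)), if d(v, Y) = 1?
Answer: -4437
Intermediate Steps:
E(f) = 2*f*(8 + f) (E(f) = (2*f)*(8 + f) = 2*f*(8 + f))
153*(d(-11, -9) + E(-3)) = 153*(1 + 2*(-3)*(8 - 3)) = 153*(1 + 2*(-3)*5) = 153*(1 - 30) = 153*(-29) = -4437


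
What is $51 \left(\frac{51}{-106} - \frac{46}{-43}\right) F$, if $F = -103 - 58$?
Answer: $- \frac{22030113}{4558} \approx -4833.3$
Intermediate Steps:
$F = -161$
$51 \left(\frac{51}{-106} - \frac{46}{-43}\right) F = 51 \left(\frac{51}{-106} - \frac{46}{-43}\right) \left(-161\right) = 51 \left(51 \left(- \frac{1}{106}\right) - - \frac{46}{43}\right) \left(-161\right) = 51 \left(- \frac{51}{106} + \frac{46}{43}\right) \left(-161\right) = 51 \cdot \frac{2683}{4558} \left(-161\right) = \frac{136833}{4558} \left(-161\right) = - \frac{22030113}{4558}$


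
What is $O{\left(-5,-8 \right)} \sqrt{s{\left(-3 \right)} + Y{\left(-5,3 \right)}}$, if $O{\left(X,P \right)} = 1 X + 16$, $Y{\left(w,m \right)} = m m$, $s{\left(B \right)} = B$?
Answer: $11 \sqrt{6} \approx 26.944$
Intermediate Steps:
$Y{\left(w,m \right)} = m^{2}$
$O{\left(X,P \right)} = 16 + X$ ($O{\left(X,P \right)} = X + 16 = 16 + X$)
$O{\left(-5,-8 \right)} \sqrt{s{\left(-3 \right)} + Y{\left(-5,3 \right)}} = \left(16 - 5\right) \sqrt{-3 + 3^{2}} = 11 \sqrt{-3 + 9} = 11 \sqrt{6}$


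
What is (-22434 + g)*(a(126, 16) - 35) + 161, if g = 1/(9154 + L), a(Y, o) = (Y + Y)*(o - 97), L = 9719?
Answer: 8657199064360/18873 ≈ 4.5871e+8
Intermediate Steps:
a(Y, o) = 2*Y*(-97 + o) (a(Y, o) = (2*Y)*(-97 + o) = 2*Y*(-97 + o))
g = 1/18873 (g = 1/(9154 + 9719) = 1/18873 ≈ 5.2986e-5)
(-22434 + g)*(a(126, 16) - 35) + 161 = (-22434 + 1/18873)*(2*126*(-97 + 16) - 35) + 161 = -423396881*(2*126*(-81) - 35)/18873 + 161 = -423396881*(-20412 - 35)/18873 + 161 = -423396881/18873*(-20447) + 161 = 8657196025807/18873 + 161 = 8657199064360/18873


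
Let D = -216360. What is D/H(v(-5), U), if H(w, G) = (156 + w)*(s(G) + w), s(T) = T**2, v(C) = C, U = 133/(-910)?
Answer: 3656484000/12704989 ≈ 287.80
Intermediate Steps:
U = -19/130 (U = 133*(-1/910) = -19/130 ≈ -0.14615)
H(w, G) = (156 + w)*(w + G**2) (H(w, G) = (156 + w)*(G**2 + w) = (156 + w)*(w + G**2))
D/H(v(-5), U) = -216360/((-5)**2 + 156*(-5) + 156*(-19/130)**2 - 5*(-19/130)**2) = -216360/(25 - 780 + 156*(361/16900) - 5*361/16900) = -216360/(25 - 780 + 1083/325 - 361/3380) = -216360/(-12704989/16900) = -216360*(-16900/12704989) = 3656484000/12704989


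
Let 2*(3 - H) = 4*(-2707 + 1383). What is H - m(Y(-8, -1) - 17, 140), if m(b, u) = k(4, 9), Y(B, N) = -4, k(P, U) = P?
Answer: 2647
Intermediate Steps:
m(b, u) = 4
H = 2651 (H = 3 - 2*(-2707 + 1383) = 3 - 2*(-1324) = 3 - ½*(-5296) = 3 + 2648 = 2651)
H - m(Y(-8, -1) - 17, 140) = 2651 - 1*4 = 2651 - 4 = 2647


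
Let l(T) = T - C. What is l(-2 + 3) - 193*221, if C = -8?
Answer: -42644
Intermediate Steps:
l(T) = 8 + T (l(T) = T - 1*(-8) = T + 8 = 8 + T)
l(-2 + 3) - 193*221 = (8 + (-2 + 3)) - 193*221 = (8 + 1) - 42653 = 9 - 42653 = -42644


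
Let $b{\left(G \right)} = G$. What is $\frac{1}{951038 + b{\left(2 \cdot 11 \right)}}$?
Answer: $\frac{1}{951060} \approx 1.0515 \cdot 10^{-6}$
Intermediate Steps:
$\frac{1}{951038 + b{\left(2 \cdot 11 \right)}} = \frac{1}{951038 + 2 \cdot 11} = \frac{1}{951038 + 22} = \frac{1}{951060}$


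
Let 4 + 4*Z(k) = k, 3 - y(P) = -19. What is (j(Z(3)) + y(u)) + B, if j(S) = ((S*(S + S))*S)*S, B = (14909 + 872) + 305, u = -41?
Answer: 2061825/128 ≈ 16108.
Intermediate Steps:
y(P) = 22 (y(P) = 3 - 1*(-19) = 3 + 19 = 22)
Z(k) = -1 + k/4
B = 16086 (B = 15781 + 305 = 16086)
j(S) = 2*S**4 (j(S) = ((S*(2*S))*S)*S = ((2*S**2)*S)*S = (2*S**3)*S = 2*S**4)
(j(Z(3)) + y(u)) + B = (2*(-1 + (1/4)*3)**4 + 22) + 16086 = (2*(-1 + 3/4)**4 + 22) + 16086 = (2*(-1/4)**4 + 22) + 16086 = (2*(1/256) + 22) + 16086 = (1/128 + 22) + 16086 = 2817/128 + 16086 = 2061825/128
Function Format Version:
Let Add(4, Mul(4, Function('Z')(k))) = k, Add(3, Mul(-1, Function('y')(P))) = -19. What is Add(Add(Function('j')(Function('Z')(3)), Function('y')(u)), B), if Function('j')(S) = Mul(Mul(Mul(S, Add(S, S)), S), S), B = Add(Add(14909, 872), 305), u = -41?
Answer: Rational(2061825, 128) ≈ 16108.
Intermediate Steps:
Function('y')(P) = 22 (Function('y')(P) = Add(3, Mul(-1, -19)) = Add(3, 19) = 22)
Function('Z')(k) = Add(-1, Mul(Rational(1, 4), k))
B = 16086 (B = Add(15781, 305) = 16086)
Function('j')(S) = Mul(2, Pow(S, 4)) (Function('j')(S) = Mul(Mul(Mul(S, Mul(2, S)), S), S) = Mul(Mul(Mul(2, Pow(S, 2)), S), S) = Mul(Mul(2, Pow(S, 3)), S) = Mul(2, Pow(S, 4)))
Add(Add(Function('j')(Function('Z')(3)), Function('y')(u)), B) = Add(Add(Mul(2, Pow(Add(-1, Mul(Rational(1, 4), 3)), 4)), 22), 16086) = Add(Add(Mul(2, Pow(Add(-1, Rational(3, 4)), 4)), 22), 16086) = Add(Add(Mul(2, Pow(Rational(-1, 4), 4)), 22), 16086) = Add(Add(Mul(2, Rational(1, 256)), 22), 16086) = Add(Add(Rational(1, 128), 22), 16086) = Add(Rational(2817, 128), 16086) = Rational(2061825, 128)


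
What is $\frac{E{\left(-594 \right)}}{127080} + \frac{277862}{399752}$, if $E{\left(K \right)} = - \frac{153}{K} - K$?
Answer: $\frac{293273133569}{419103994320} \approx 0.69976$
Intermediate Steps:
$E{\left(K \right)} = - K - \frac{153}{K}$
$\frac{E{\left(-594 \right)}}{127080} + \frac{277862}{399752} = \frac{\left(-1\right) \left(-594\right) - \frac{153}{-594}}{127080} + \frac{277862}{399752} = \left(594 - - \frac{17}{66}\right) \frac{1}{127080} + 277862 \cdot \frac{1}{399752} = \left(594 + \frac{17}{66}\right) \frac{1}{127080} + \frac{138931}{199876} = \frac{39221}{66} \cdot \frac{1}{127080} + \frac{138931}{199876} = \frac{39221}{8387280} + \frac{138931}{199876} = \frac{293273133569}{419103994320}$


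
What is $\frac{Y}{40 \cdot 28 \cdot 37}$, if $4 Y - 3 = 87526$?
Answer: $\frac{87529}{165760} \approx 0.52805$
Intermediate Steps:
$Y = \frac{87529}{4}$ ($Y = \frac{3}{4} + \frac{1}{4} \cdot 87526 = \frac{3}{4} + \frac{43763}{2} = \frac{87529}{4} \approx 21882.0$)
$\frac{Y}{40 \cdot 28 \cdot 37} = \frac{87529}{4 \cdot 40 \cdot 28 \cdot 37} = \frac{87529}{4 \cdot 1120 \cdot 37} = \frac{87529}{4 \cdot 41440} = \frac{87529}{4} \cdot \frac{1}{41440} = \frac{87529}{165760}$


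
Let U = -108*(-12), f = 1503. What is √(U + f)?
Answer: 3*√311 ≈ 52.906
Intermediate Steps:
U = 1296
√(U + f) = √(1296 + 1503) = √2799 = 3*√311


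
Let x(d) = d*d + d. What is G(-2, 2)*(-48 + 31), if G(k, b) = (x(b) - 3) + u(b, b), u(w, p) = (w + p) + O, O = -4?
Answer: -51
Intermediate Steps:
x(d) = d + d² (x(d) = d² + d = d + d²)
u(w, p) = -4 + p + w (u(w, p) = (w + p) - 4 = (p + w) - 4 = -4 + p + w)
G(k, b) = -7 + 2*b + b*(1 + b) (G(k, b) = (b*(1 + b) - 3) + (-4 + b + b) = (-3 + b*(1 + b)) + (-4 + 2*b) = -7 + 2*b + b*(1 + b))
G(-2, 2)*(-48 + 31) = (-7 + 2² + 3*2)*(-48 + 31) = (-7 + 4 + 6)*(-17) = 3*(-17) = -51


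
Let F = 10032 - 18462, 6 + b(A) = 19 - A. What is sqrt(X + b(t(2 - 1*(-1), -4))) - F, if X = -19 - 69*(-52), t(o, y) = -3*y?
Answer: 8430 + sqrt(3570) ≈ 8489.8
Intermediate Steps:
b(A) = 13 - A (b(A) = -6 + (19 - A) = 13 - A)
X = 3569 (X = -19 + 3588 = 3569)
F = -8430
sqrt(X + b(t(2 - 1*(-1), -4))) - F = sqrt(3569 + (13 - (-3)*(-4))) - 1*(-8430) = sqrt(3569 + (13 - 1*12)) + 8430 = sqrt(3569 + (13 - 12)) + 8430 = sqrt(3569 + 1) + 8430 = sqrt(3570) + 8430 = 8430 + sqrt(3570)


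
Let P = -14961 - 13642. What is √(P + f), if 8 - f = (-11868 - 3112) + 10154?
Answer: 3*I*√2641 ≈ 154.17*I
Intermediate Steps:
P = -28603
f = 4834 (f = 8 - ((-11868 - 3112) + 10154) = 8 - (-14980 + 10154) = 8 - 1*(-4826) = 8 + 4826 = 4834)
√(P + f) = √(-28603 + 4834) = √(-23769) = 3*I*√2641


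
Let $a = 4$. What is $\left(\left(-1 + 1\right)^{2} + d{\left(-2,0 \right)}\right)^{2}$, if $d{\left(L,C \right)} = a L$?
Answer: $64$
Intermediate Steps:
$d{\left(L,C \right)} = 4 L$
$\left(\left(-1 + 1\right)^{2} + d{\left(-2,0 \right)}\right)^{2} = \left(\left(-1 + 1\right)^{2} + 4 \left(-2\right)\right)^{2} = \left(0^{2} - 8\right)^{2} = \left(0 - 8\right)^{2} = \left(-8\right)^{2} = 64$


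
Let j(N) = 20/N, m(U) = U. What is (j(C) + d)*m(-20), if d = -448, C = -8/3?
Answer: 9110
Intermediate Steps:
C = -8/3 (C = -8*⅓ = -8/3 ≈ -2.6667)
(j(C) + d)*m(-20) = (20/(-8/3) - 448)*(-20) = (20*(-3/8) - 448)*(-20) = (-15/2 - 448)*(-20) = -911/2*(-20) = 9110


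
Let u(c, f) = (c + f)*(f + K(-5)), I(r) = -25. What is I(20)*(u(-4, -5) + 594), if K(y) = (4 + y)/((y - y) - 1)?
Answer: -15750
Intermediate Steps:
K(y) = -4 - y (K(y) = (4 + y)/(0 - 1) = (4 + y)/(-1) = (4 + y)*(-1) = -4 - y)
u(c, f) = (1 + f)*(c + f) (u(c, f) = (c + f)*(f + (-4 - 1*(-5))) = (c + f)*(f + (-4 + 5)) = (c + f)*(f + 1) = (c + f)*(1 + f) = (1 + f)*(c + f))
I(20)*(u(-4, -5) + 594) = -25*((-4 - 5 + (-5)² - 4*(-5)) + 594) = -25*((-4 - 5 + 25 + 20) + 594) = -25*(36 + 594) = -25*630 = -15750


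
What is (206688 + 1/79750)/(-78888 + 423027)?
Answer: 16483368001/27445085250 ≈ 0.60059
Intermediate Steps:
(206688 + 1/79750)/(-78888 + 423027) = (206688 + 1/79750)/344139 = (16483368001/79750)*(1/344139) = 16483368001/27445085250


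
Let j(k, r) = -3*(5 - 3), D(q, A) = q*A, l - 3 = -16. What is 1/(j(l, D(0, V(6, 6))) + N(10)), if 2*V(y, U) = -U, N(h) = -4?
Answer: -1/10 ≈ -0.10000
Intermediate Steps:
l = -13 (l = 3 - 16 = -13)
V(y, U) = -U/2 (V(y, U) = (-U)/2 = -U/2)
D(q, A) = A*q
j(k, r) = -6 (j(k, r) = -3*2 = -6)
1/(j(l, D(0, V(6, 6))) + N(10)) = 1/(-6 - 4) = 1/(-10) = -1/10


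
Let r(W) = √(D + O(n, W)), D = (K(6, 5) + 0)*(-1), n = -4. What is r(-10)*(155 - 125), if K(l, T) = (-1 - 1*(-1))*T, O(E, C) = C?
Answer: 30*I*√10 ≈ 94.868*I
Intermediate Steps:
K(l, T) = 0 (K(l, T) = (-1 + 1)*T = 0*T = 0)
D = 0 (D = (0 + 0)*(-1) = 0*(-1) = 0)
r(W) = √W (r(W) = √(0 + W) = √W)
r(-10)*(155 - 125) = √(-10)*(155 - 125) = (I*√10)*30 = 30*I*√10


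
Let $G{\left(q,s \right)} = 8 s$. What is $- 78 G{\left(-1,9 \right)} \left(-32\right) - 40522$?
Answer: $139190$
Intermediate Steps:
$- 78 G{\left(-1,9 \right)} \left(-32\right) - 40522 = - 78 \cdot 8 \cdot 9 \left(-32\right) - 40522 = \left(-78\right) 72 \left(-32\right) - 40522 = \left(-5616\right) \left(-32\right) - 40522 = 179712 - 40522 = 139190$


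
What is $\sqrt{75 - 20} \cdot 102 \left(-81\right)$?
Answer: $- 8262 \sqrt{55} \approx -61273.0$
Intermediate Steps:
$\sqrt{75 - 20} \cdot 102 \left(-81\right) = \sqrt{55} \cdot 102 \left(-81\right) = 102 \sqrt{55} \left(-81\right) = - 8262 \sqrt{55}$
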